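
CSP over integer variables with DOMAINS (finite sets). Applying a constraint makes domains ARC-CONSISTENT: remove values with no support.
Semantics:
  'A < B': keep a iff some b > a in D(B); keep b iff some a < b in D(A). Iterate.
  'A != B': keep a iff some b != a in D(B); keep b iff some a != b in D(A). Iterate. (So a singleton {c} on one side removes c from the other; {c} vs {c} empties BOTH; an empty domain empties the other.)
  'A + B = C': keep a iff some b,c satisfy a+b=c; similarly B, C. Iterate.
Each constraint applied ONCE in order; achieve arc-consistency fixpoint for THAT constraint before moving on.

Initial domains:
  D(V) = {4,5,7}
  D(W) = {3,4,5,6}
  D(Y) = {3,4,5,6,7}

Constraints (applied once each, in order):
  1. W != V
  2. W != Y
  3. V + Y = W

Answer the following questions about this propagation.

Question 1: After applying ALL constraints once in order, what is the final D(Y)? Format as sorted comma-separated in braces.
Answer: {}

Derivation:
Constraint 1 (W != V) on D(W)={3,4,5,6} D(V)={4,5,7}: no change
Constraint 2 (W != Y) on D(W)={3,4,5,6} D(Y)={3,4,5,6,7}: no change
Constraint 3 (V + Y = W) on D(V)={4,5,7} D(Y)={3,4,5,6,7} D(W)={3,4,5,6}: V {4,5,7}->{}; Y {3,4,5,6,7}->{}; W {3,4,5,6}->{}
So after all 3 constraints: D(Y) = {}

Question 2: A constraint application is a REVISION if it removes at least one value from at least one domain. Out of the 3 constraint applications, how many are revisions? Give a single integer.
Constraint 1 (W != V) on D(W)={3,4,5,6} D(V)={4,5,7}: no change => not a revision
Constraint 2 (W != Y) on D(W)={3,4,5,6} D(Y)={3,4,5,6,7}: no change => not a revision
Constraint 3 (V + Y = W) on D(V)={4,5,7} D(Y)={3,4,5,6,7} D(W)={3,4,5,6}: V {4,5,7}->{}; Y {3,4,5,6,7}->{}; W {3,4,5,6}->{} => REVISION
Total revisions = 1

Answer: 1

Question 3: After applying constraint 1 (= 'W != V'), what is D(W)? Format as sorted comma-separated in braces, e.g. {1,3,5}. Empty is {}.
Constraint 1 (W != V) on D(W)={3,4,5,6} D(V)={4,5,7}: no change
So after constraint 1: D(W) = {3,4,5,6}

Answer: {3,4,5,6}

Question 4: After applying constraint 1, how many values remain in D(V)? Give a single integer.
Answer: 3

Derivation:
Constraint 1 (W != V) on D(W)={3,4,5,6} D(V)={4,5,7}: no change
So after constraint 1: D(V)={4,5,7}, size = 3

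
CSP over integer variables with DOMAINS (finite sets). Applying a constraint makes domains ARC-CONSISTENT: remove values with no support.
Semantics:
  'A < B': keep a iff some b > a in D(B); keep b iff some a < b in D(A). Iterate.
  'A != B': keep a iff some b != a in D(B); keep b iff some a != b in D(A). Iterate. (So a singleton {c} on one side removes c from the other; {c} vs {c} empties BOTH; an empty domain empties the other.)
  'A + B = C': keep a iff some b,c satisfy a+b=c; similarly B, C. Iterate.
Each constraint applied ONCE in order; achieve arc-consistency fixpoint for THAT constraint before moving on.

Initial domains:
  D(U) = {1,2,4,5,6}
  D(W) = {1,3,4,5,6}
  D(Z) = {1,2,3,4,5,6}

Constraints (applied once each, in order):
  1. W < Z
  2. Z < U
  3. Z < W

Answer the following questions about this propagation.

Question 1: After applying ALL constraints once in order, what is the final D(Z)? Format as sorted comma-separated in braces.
Answer: {2,3,4}

Derivation:
Constraint 1 (W < Z) on D(W)={1,3,4,5,6} D(Z)={1,2,3,4,5,6}: W {1,3,4,5,6}->{1,3,4,5}; Z {1,2,3,4,5,6}->{2,3,4,5,6}
Constraint 2 (Z < U) on D(Z)={2,3,4,5,6} D(U)={1,2,4,5,6}: Z {2,3,4,5,6}->{2,3,4,5}; U {1,2,4,5,6}->{4,5,6}
Constraint 3 (Z < W) on D(Z)={2,3,4,5} D(W)={1,3,4,5}: Z {2,3,4,5}->{2,3,4}; W {1,3,4,5}->{3,4,5}
So after all 3 constraints: D(Z) = {2,3,4}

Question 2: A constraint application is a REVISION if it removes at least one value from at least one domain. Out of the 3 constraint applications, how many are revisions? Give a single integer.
Constraint 1 (W < Z) on D(W)={1,3,4,5,6} D(Z)={1,2,3,4,5,6}: W {1,3,4,5,6}->{1,3,4,5}; Z {1,2,3,4,5,6}->{2,3,4,5,6} => REVISION
Constraint 2 (Z < U) on D(Z)={2,3,4,5,6} D(U)={1,2,4,5,6}: Z {2,3,4,5,6}->{2,3,4,5}; U {1,2,4,5,6}->{4,5,6} => REVISION
Constraint 3 (Z < W) on D(Z)={2,3,4,5} D(W)={1,3,4,5}: Z {2,3,4,5}->{2,3,4}; W {1,3,4,5}->{3,4,5} => REVISION
Total revisions = 3

Answer: 3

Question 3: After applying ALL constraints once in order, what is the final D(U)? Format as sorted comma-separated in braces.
Constraint 1 (W < Z) on D(W)={1,3,4,5,6} D(Z)={1,2,3,4,5,6}: W {1,3,4,5,6}->{1,3,4,5}; Z {1,2,3,4,5,6}->{2,3,4,5,6}
Constraint 2 (Z < U) on D(Z)={2,3,4,5,6} D(U)={1,2,4,5,6}: Z {2,3,4,5,6}->{2,3,4,5}; U {1,2,4,5,6}->{4,5,6}
Constraint 3 (Z < W) on D(Z)={2,3,4,5} D(W)={1,3,4,5}: Z {2,3,4,5}->{2,3,4}; W {1,3,4,5}->{3,4,5}
So after all 3 constraints: D(U) = {4,5,6}

Answer: {4,5,6}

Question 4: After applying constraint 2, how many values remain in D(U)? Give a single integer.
Answer: 3

Derivation:
Constraint 1 (W < Z) on D(W)={1,3,4,5,6} D(Z)={1,2,3,4,5,6}: W {1,3,4,5,6}->{1,3,4,5}; Z {1,2,3,4,5,6}->{2,3,4,5,6}
Constraint 2 (Z < U) on D(Z)={2,3,4,5,6} D(U)={1,2,4,5,6}: Z {2,3,4,5,6}->{2,3,4,5}; U {1,2,4,5,6}->{4,5,6}
So after constraint 2: D(U)={4,5,6}, size = 3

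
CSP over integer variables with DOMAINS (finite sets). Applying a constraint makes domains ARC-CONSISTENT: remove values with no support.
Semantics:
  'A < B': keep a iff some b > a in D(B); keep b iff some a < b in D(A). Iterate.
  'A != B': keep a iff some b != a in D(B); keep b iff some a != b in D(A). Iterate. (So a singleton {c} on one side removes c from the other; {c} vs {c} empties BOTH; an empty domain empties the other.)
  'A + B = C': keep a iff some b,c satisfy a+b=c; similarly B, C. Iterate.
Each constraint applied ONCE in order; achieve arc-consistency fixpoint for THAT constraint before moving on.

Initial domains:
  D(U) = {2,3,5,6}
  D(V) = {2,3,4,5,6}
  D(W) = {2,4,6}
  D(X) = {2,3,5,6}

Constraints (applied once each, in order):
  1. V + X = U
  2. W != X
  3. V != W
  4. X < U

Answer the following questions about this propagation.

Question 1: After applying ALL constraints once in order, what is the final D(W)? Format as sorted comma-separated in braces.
Constraint 1 (V + X = U) on D(V)={2,3,4,5,6} D(X)={2,3,5,6} D(U)={2,3,5,6}: V {2,3,4,5,6}->{2,3,4}; X {2,3,5,6}->{2,3}; U {2,3,5,6}->{5,6}
Constraint 2 (W != X) on D(W)={2,4,6} D(X)={2,3}: no change
Constraint 3 (V != W) on D(V)={2,3,4} D(W)={2,4,6}: no change
Constraint 4 (X < U) on D(X)={2,3} D(U)={5,6}: no change
So after all 4 constraints: D(W) = {2,4,6}

Answer: {2,4,6}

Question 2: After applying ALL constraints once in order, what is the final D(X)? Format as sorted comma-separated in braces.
Constraint 1 (V + X = U) on D(V)={2,3,4,5,6} D(X)={2,3,5,6} D(U)={2,3,5,6}: V {2,3,4,5,6}->{2,3,4}; X {2,3,5,6}->{2,3}; U {2,3,5,6}->{5,6}
Constraint 2 (W != X) on D(W)={2,4,6} D(X)={2,3}: no change
Constraint 3 (V != W) on D(V)={2,3,4} D(W)={2,4,6}: no change
Constraint 4 (X < U) on D(X)={2,3} D(U)={5,6}: no change
So after all 4 constraints: D(X) = {2,3}

Answer: {2,3}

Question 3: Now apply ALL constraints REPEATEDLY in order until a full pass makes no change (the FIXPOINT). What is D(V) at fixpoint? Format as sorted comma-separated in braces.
pass 0 (initial): D(V)={2,3,4,5,6}
pass 1: U {2,3,5,6}->{5,6}; V {2,3,4,5,6}->{2,3,4}; X {2,3,5,6}->{2,3}
pass 2: no change
Fixpoint after 2 passes: D(V) = {2,3,4}

Answer: {2,3,4}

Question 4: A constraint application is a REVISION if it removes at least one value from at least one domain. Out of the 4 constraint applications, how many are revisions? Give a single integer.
Answer: 1

Derivation:
Constraint 1 (V + X = U) on D(V)={2,3,4,5,6} D(X)={2,3,5,6} D(U)={2,3,5,6}: V {2,3,4,5,6}->{2,3,4}; X {2,3,5,6}->{2,3}; U {2,3,5,6}->{5,6} => REVISION
Constraint 2 (W != X) on D(W)={2,4,6} D(X)={2,3}: no change => not a revision
Constraint 3 (V != W) on D(V)={2,3,4} D(W)={2,4,6}: no change => not a revision
Constraint 4 (X < U) on D(X)={2,3} D(U)={5,6}: no change => not a revision
Total revisions = 1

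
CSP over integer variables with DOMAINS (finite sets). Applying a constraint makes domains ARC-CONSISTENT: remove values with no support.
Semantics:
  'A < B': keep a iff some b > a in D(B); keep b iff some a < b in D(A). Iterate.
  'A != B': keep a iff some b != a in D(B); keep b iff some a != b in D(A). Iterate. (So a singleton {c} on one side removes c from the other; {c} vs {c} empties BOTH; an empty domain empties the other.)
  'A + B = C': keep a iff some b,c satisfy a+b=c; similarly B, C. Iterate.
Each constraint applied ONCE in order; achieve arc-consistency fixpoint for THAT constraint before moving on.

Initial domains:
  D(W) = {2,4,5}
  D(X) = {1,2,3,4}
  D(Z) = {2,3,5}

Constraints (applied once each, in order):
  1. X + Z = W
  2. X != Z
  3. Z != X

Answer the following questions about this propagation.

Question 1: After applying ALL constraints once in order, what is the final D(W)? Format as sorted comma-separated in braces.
Constraint 1 (X + Z = W) on D(X)={1,2,3,4} D(Z)={2,3,5} D(W)={2,4,5}: X {1,2,3,4}->{1,2,3}; Z {2,3,5}->{2,3}; W {2,4,5}->{4,5}
Constraint 2 (X != Z) on D(X)={1,2,3} D(Z)={2,3}: no change
Constraint 3 (Z != X) on D(Z)={2,3} D(X)={1,2,3}: no change
So after all 3 constraints: D(W) = {4,5}

Answer: {4,5}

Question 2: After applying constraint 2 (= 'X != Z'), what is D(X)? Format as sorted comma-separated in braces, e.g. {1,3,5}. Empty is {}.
Answer: {1,2,3}

Derivation:
Constraint 1 (X + Z = W) on D(X)={1,2,3,4} D(Z)={2,3,5} D(W)={2,4,5}: X {1,2,3,4}->{1,2,3}; Z {2,3,5}->{2,3}; W {2,4,5}->{4,5}
Constraint 2 (X != Z) on D(X)={1,2,3} D(Z)={2,3}: no change
So after constraint 2: D(X) = {1,2,3}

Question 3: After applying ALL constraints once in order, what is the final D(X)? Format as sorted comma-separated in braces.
Constraint 1 (X + Z = W) on D(X)={1,2,3,4} D(Z)={2,3,5} D(W)={2,4,5}: X {1,2,3,4}->{1,2,3}; Z {2,3,5}->{2,3}; W {2,4,5}->{4,5}
Constraint 2 (X != Z) on D(X)={1,2,3} D(Z)={2,3}: no change
Constraint 3 (Z != X) on D(Z)={2,3} D(X)={1,2,3}: no change
So after all 3 constraints: D(X) = {1,2,3}

Answer: {1,2,3}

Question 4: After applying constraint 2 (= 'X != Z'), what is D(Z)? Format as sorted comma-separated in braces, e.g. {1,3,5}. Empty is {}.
Answer: {2,3}

Derivation:
Constraint 1 (X + Z = W) on D(X)={1,2,3,4} D(Z)={2,3,5} D(W)={2,4,5}: X {1,2,3,4}->{1,2,3}; Z {2,3,5}->{2,3}; W {2,4,5}->{4,5}
Constraint 2 (X != Z) on D(X)={1,2,3} D(Z)={2,3}: no change
So after constraint 2: D(Z) = {2,3}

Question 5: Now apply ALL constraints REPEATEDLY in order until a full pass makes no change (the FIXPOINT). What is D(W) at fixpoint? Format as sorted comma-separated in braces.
Answer: {4,5}

Derivation:
pass 0 (initial): D(W)={2,4,5}
pass 1: W {2,4,5}->{4,5}; X {1,2,3,4}->{1,2,3}; Z {2,3,5}->{2,3}
pass 2: no change
Fixpoint after 2 passes: D(W) = {4,5}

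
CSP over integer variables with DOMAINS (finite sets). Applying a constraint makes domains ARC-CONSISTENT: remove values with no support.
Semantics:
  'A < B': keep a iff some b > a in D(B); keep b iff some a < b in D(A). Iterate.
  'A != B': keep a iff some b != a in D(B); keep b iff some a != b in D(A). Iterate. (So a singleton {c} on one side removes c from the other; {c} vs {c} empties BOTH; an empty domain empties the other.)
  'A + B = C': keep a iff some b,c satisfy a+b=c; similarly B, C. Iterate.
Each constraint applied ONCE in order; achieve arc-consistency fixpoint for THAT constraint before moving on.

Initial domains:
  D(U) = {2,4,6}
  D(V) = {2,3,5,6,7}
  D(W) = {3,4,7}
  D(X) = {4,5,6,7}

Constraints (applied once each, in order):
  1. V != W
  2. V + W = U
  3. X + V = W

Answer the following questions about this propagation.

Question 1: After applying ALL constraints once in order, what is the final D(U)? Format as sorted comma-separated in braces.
Constraint 1 (V != W) on D(V)={2,3,5,6,7} D(W)={3,4,7}: no change
Constraint 2 (V + W = U) on D(V)={2,3,5,6,7} D(W)={3,4,7} D(U)={2,4,6}: V {2,3,5,6,7}->{2,3}; W {3,4,7}->{3,4}; U {2,4,6}->{6}
Constraint 3 (X + V = W) on D(X)={4,5,6,7} D(V)={2,3} D(W)={3,4}: X {4,5,6,7}->{}; V {2,3}->{}; W {3,4}->{}
So after all 3 constraints: D(U) = {6}

Answer: {6}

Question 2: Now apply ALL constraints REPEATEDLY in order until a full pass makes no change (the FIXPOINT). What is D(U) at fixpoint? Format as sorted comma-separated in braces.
pass 0 (initial): D(U)={2,4,6}
pass 1: U {2,4,6}->{6}; V {2,3,5,6,7}->{}; W {3,4,7}->{}; X {4,5,6,7}->{}
pass 2: U {6}->{}
pass 3: no change
Fixpoint after 3 passes: D(U) = {}

Answer: {}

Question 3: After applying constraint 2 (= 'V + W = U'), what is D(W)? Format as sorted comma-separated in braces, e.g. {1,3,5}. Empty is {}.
Constraint 1 (V != W) on D(V)={2,3,5,6,7} D(W)={3,4,7}: no change
Constraint 2 (V + W = U) on D(V)={2,3,5,6,7} D(W)={3,4,7} D(U)={2,4,6}: V {2,3,5,6,7}->{2,3}; W {3,4,7}->{3,4}; U {2,4,6}->{6}
So after constraint 2: D(W) = {3,4}

Answer: {3,4}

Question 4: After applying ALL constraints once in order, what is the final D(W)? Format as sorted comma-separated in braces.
Answer: {}

Derivation:
Constraint 1 (V != W) on D(V)={2,3,5,6,7} D(W)={3,4,7}: no change
Constraint 2 (V + W = U) on D(V)={2,3,5,6,7} D(W)={3,4,7} D(U)={2,4,6}: V {2,3,5,6,7}->{2,3}; W {3,4,7}->{3,4}; U {2,4,6}->{6}
Constraint 3 (X + V = W) on D(X)={4,5,6,7} D(V)={2,3} D(W)={3,4}: X {4,5,6,7}->{}; V {2,3}->{}; W {3,4}->{}
So after all 3 constraints: D(W) = {}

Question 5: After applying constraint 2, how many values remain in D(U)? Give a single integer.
Answer: 1

Derivation:
Constraint 1 (V != W) on D(V)={2,3,5,6,7} D(W)={3,4,7}: no change
Constraint 2 (V + W = U) on D(V)={2,3,5,6,7} D(W)={3,4,7} D(U)={2,4,6}: V {2,3,5,6,7}->{2,3}; W {3,4,7}->{3,4}; U {2,4,6}->{6}
So after constraint 2: D(U)={6}, size = 1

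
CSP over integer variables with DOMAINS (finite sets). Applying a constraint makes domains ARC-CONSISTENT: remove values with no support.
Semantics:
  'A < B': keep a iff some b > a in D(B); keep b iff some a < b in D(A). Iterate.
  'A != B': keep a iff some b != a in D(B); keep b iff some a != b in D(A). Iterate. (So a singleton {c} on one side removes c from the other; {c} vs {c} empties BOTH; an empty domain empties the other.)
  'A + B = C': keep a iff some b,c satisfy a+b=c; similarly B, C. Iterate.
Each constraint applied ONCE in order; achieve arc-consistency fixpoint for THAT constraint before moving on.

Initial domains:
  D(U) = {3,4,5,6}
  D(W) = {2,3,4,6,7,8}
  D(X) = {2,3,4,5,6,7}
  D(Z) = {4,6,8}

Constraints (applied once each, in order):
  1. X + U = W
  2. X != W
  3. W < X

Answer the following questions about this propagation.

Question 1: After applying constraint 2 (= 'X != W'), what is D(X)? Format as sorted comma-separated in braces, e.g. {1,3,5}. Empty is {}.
Answer: {2,3,4,5}

Derivation:
Constraint 1 (X + U = W) on D(X)={2,3,4,5,6,7} D(U)={3,4,5,6} D(W)={2,3,4,6,7,8}: X {2,3,4,5,6,7}->{2,3,4,5}; W {2,3,4,6,7,8}->{6,7,8}
Constraint 2 (X != W) on D(X)={2,3,4,5} D(W)={6,7,8}: no change
So after constraint 2: D(X) = {2,3,4,5}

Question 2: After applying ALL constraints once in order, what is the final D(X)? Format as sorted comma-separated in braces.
Constraint 1 (X + U = W) on D(X)={2,3,4,5,6,7} D(U)={3,4,5,6} D(W)={2,3,4,6,7,8}: X {2,3,4,5,6,7}->{2,3,4,5}; W {2,3,4,6,7,8}->{6,7,8}
Constraint 2 (X != W) on D(X)={2,3,4,5} D(W)={6,7,8}: no change
Constraint 3 (W < X) on D(W)={6,7,8} D(X)={2,3,4,5}: W {6,7,8}->{}; X {2,3,4,5}->{}
So after all 3 constraints: D(X) = {}

Answer: {}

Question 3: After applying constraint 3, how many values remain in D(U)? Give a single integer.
Answer: 4

Derivation:
Constraint 1 (X + U = W) on D(X)={2,3,4,5,6,7} D(U)={3,4,5,6} D(W)={2,3,4,6,7,8}: X {2,3,4,5,6,7}->{2,3,4,5}; W {2,3,4,6,7,8}->{6,7,8}
Constraint 2 (X != W) on D(X)={2,3,4,5} D(W)={6,7,8}: no change
Constraint 3 (W < X) on D(W)={6,7,8} D(X)={2,3,4,5}: W {6,7,8}->{}; X {2,3,4,5}->{}
So after constraint 3: D(U)={3,4,5,6}, size = 4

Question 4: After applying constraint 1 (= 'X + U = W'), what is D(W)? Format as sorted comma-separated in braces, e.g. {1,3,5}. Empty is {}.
Constraint 1 (X + U = W) on D(X)={2,3,4,5,6,7} D(U)={3,4,5,6} D(W)={2,3,4,6,7,8}: X {2,3,4,5,6,7}->{2,3,4,5}; W {2,3,4,6,7,8}->{6,7,8}
So after constraint 1: D(W) = {6,7,8}

Answer: {6,7,8}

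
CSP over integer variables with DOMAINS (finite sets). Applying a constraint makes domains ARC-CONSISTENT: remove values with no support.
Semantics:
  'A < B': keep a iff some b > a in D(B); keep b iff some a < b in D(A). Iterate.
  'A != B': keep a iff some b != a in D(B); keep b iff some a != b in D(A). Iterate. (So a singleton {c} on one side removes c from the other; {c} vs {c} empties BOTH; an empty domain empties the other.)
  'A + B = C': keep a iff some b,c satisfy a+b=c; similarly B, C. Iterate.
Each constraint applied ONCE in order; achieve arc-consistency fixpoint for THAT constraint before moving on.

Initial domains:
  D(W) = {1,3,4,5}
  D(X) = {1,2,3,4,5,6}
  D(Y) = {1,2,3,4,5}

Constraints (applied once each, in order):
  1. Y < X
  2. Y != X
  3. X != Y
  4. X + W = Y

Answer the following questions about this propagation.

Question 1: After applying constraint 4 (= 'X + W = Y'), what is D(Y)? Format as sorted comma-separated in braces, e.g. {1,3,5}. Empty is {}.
Answer: {3,4,5}

Derivation:
Constraint 1 (Y < X) on D(Y)={1,2,3,4,5} D(X)={1,2,3,4,5,6}: X {1,2,3,4,5,6}->{2,3,4,5,6}
Constraint 2 (Y != X) on D(Y)={1,2,3,4,5} D(X)={2,3,4,5,6}: no change
Constraint 3 (X != Y) on D(X)={2,3,4,5,6} D(Y)={1,2,3,4,5}: no change
Constraint 4 (X + W = Y) on D(X)={2,3,4,5,6} D(W)={1,3,4,5} D(Y)={1,2,3,4,5}: X {2,3,4,5,6}->{2,3,4}; W {1,3,4,5}->{1,3}; Y {1,2,3,4,5}->{3,4,5}
So after constraint 4: D(Y) = {3,4,5}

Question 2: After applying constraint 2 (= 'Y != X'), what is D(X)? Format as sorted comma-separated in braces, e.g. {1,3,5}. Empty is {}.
Answer: {2,3,4,5,6}

Derivation:
Constraint 1 (Y < X) on D(Y)={1,2,3,4,5} D(X)={1,2,3,4,5,6}: X {1,2,3,4,5,6}->{2,3,4,5,6}
Constraint 2 (Y != X) on D(Y)={1,2,3,4,5} D(X)={2,3,4,5,6}: no change
So after constraint 2: D(X) = {2,3,4,5,6}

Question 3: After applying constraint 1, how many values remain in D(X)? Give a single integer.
Answer: 5

Derivation:
Constraint 1 (Y < X) on D(Y)={1,2,3,4,5} D(X)={1,2,3,4,5,6}: X {1,2,3,4,5,6}->{2,3,4,5,6}
So after constraint 1: D(X)={2,3,4,5,6}, size = 5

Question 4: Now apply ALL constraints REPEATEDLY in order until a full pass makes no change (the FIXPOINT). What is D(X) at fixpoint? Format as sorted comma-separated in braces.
Answer: {}

Derivation:
pass 0 (initial): D(X)={1,2,3,4,5,6}
pass 1: W {1,3,4,5}->{1,3}; X {1,2,3,4,5,6}->{2,3,4}; Y {1,2,3,4,5}->{3,4,5}
pass 2: W {1,3}->{}; X {2,3,4}->{}; Y {3,4,5}->{}
pass 3: no change
Fixpoint after 3 passes: D(X) = {}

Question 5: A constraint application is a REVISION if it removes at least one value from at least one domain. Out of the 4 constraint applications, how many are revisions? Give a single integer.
Constraint 1 (Y < X) on D(Y)={1,2,3,4,5} D(X)={1,2,3,4,5,6}: X {1,2,3,4,5,6}->{2,3,4,5,6} => REVISION
Constraint 2 (Y != X) on D(Y)={1,2,3,4,5} D(X)={2,3,4,5,6}: no change => not a revision
Constraint 3 (X != Y) on D(X)={2,3,4,5,6} D(Y)={1,2,3,4,5}: no change => not a revision
Constraint 4 (X + W = Y) on D(X)={2,3,4,5,6} D(W)={1,3,4,5} D(Y)={1,2,3,4,5}: X {2,3,4,5,6}->{2,3,4}; W {1,3,4,5}->{1,3}; Y {1,2,3,4,5}->{3,4,5} => REVISION
Total revisions = 2

Answer: 2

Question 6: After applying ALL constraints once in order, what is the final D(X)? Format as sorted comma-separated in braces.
Constraint 1 (Y < X) on D(Y)={1,2,3,4,5} D(X)={1,2,3,4,5,6}: X {1,2,3,4,5,6}->{2,3,4,5,6}
Constraint 2 (Y != X) on D(Y)={1,2,3,4,5} D(X)={2,3,4,5,6}: no change
Constraint 3 (X != Y) on D(X)={2,3,4,5,6} D(Y)={1,2,3,4,5}: no change
Constraint 4 (X + W = Y) on D(X)={2,3,4,5,6} D(W)={1,3,4,5} D(Y)={1,2,3,4,5}: X {2,3,4,5,6}->{2,3,4}; W {1,3,4,5}->{1,3}; Y {1,2,3,4,5}->{3,4,5}
So after all 4 constraints: D(X) = {2,3,4}

Answer: {2,3,4}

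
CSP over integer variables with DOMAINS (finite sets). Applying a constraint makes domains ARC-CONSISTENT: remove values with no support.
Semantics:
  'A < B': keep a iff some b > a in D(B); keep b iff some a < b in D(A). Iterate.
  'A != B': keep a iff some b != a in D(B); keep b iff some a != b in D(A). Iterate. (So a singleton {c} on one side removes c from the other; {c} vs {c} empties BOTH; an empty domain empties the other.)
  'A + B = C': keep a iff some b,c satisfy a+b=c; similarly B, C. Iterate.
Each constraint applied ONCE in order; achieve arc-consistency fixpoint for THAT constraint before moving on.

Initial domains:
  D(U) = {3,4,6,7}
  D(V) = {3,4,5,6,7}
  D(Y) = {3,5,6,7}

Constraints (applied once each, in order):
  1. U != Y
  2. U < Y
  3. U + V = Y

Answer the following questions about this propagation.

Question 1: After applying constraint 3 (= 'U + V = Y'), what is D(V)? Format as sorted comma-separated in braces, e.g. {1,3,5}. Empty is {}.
Answer: {3,4}

Derivation:
Constraint 1 (U != Y) on D(U)={3,4,6,7} D(Y)={3,5,6,7}: no change
Constraint 2 (U < Y) on D(U)={3,4,6,7} D(Y)={3,5,6,7}: U {3,4,6,7}->{3,4,6}; Y {3,5,6,7}->{5,6,7}
Constraint 3 (U + V = Y) on D(U)={3,4,6} D(V)={3,4,5,6,7} D(Y)={5,6,7}: U {3,4,6}->{3,4}; V {3,4,5,6,7}->{3,4}; Y {5,6,7}->{6,7}
So after constraint 3: D(V) = {3,4}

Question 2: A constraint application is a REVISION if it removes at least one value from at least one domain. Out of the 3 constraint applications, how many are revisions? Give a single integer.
Answer: 2

Derivation:
Constraint 1 (U != Y) on D(U)={3,4,6,7} D(Y)={3,5,6,7}: no change => not a revision
Constraint 2 (U < Y) on D(U)={3,4,6,7} D(Y)={3,5,6,7}: U {3,4,6,7}->{3,4,6}; Y {3,5,6,7}->{5,6,7} => REVISION
Constraint 3 (U + V = Y) on D(U)={3,4,6} D(V)={3,4,5,6,7} D(Y)={5,6,7}: U {3,4,6}->{3,4}; V {3,4,5,6,7}->{3,4}; Y {5,6,7}->{6,7} => REVISION
Total revisions = 2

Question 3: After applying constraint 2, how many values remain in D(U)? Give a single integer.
Constraint 1 (U != Y) on D(U)={3,4,6,7} D(Y)={3,5,6,7}: no change
Constraint 2 (U < Y) on D(U)={3,4,6,7} D(Y)={3,5,6,7}: U {3,4,6,7}->{3,4,6}; Y {3,5,6,7}->{5,6,7}
So after constraint 2: D(U)={3,4,6}, size = 3

Answer: 3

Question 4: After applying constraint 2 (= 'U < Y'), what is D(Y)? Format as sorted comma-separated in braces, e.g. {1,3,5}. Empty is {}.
Constraint 1 (U != Y) on D(U)={3,4,6,7} D(Y)={3,5,6,7}: no change
Constraint 2 (U < Y) on D(U)={3,4,6,7} D(Y)={3,5,6,7}: U {3,4,6,7}->{3,4,6}; Y {3,5,6,7}->{5,6,7}
So after constraint 2: D(Y) = {5,6,7}

Answer: {5,6,7}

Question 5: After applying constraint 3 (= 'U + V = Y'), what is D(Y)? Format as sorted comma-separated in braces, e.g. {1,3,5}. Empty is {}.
Constraint 1 (U != Y) on D(U)={3,4,6,7} D(Y)={3,5,6,7}: no change
Constraint 2 (U < Y) on D(U)={3,4,6,7} D(Y)={3,5,6,7}: U {3,4,6,7}->{3,4,6}; Y {3,5,6,7}->{5,6,7}
Constraint 3 (U + V = Y) on D(U)={3,4,6} D(V)={3,4,5,6,7} D(Y)={5,6,7}: U {3,4,6}->{3,4}; V {3,4,5,6,7}->{3,4}; Y {5,6,7}->{6,7}
So after constraint 3: D(Y) = {6,7}

Answer: {6,7}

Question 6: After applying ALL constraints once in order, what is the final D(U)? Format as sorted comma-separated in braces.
Constraint 1 (U != Y) on D(U)={3,4,6,7} D(Y)={3,5,6,7}: no change
Constraint 2 (U < Y) on D(U)={3,4,6,7} D(Y)={3,5,6,7}: U {3,4,6,7}->{3,4,6}; Y {3,5,6,7}->{5,6,7}
Constraint 3 (U + V = Y) on D(U)={3,4,6} D(V)={3,4,5,6,7} D(Y)={5,6,7}: U {3,4,6}->{3,4}; V {3,4,5,6,7}->{3,4}; Y {5,6,7}->{6,7}
So after all 3 constraints: D(U) = {3,4}

Answer: {3,4}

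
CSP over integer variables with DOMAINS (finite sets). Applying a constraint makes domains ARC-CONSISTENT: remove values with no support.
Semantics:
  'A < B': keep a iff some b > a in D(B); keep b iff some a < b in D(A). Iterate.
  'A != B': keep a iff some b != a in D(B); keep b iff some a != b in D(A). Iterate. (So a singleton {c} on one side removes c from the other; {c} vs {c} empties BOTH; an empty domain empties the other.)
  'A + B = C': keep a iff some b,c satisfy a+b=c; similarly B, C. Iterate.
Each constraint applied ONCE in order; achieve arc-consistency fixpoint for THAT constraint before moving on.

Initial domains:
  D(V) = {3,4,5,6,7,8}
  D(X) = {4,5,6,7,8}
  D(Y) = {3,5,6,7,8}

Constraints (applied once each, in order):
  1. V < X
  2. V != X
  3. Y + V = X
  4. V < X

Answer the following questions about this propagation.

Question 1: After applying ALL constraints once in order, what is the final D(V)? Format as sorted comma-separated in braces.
Answer: {3,4,5}

Derivation:
Constraint 1 (V < X) on D(V)={3,4,5,6,7,8} D(X)={4,5,6,7,8}: V {3,4,5,6,7,8}->{3,4,5,6,7}
Constraint 2 (V != X) on D(V)={3,4,5,6,7} D(X)={4,5,6,7,8}: no change
Constraint 3 (Y + V = X) on D(Y)={3,5,6,7,8} D(V)={3,4,5,6,7} D(X)={4,5,6,7,8}: Y {3,5,6,7,8}->{3,5}; V {3,4,5,6,7}->{3,4,5}; X {4,5,6,7,8}->{6,7,8}
Constraint 4 (V < X) on D(V)={3,4,5} D(X)={6,7,8}: no change
So after all 4 constraints: D(V) = {3,4,5}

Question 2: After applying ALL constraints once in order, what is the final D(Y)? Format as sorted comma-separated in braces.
Constraint 1 (V < X) on D(V)={3,4,5,6,7,8} D(X)={4,5,6,7,8}: V {3,4,5,6,7,8}->{3,4,5,6,7}
Constraint 2 (V != X) on D(V)={3,4,5,6,7} D(X)={4,5,6,7,8}: no change
Constraint 3 (Y + V = X) on D(Y)={3,5,6,7,8} D(V)={3,4,5,6,7} D(X)={4,5,6,7,8}: Y {3,5,6,7,8}->{3,5}; V {3,4,5,6,7}->{3,4,5}; X {4,5,6,7,8}->{6,7,8}
Constraint 4 (V < X) on D(V)={3,4,5} D(X)={6,7,8}: no change
So after all 4 constraints: D(Y) = {3,5}

Answer: {3,5}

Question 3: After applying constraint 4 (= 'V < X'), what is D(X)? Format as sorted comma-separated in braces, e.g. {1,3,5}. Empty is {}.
Answer: {6,7,8}

Derivation:
Constraint 1 (V < X) on D(V)={3,4,5,6,7,8} D(X)={4,5,6,7,8}: V {3,4,5,6,7,8}->{3,4,5,6,7}
Constraint 2 (V != X) on D(V)={3,4,5,6,7} D(X)={4,5,6,7,8}: no change
Constraint 3 (Y + V = X) on D(Y)={3,5,6,7,8} D(V)={3,4,5,6,7} D(X)={4,5,6,7,8}: Y {3,5,6,7,8}->{3,5}; V {3,4,5,6,7}->{3,4,5}; X {4,5,6,7,8}->{6,7,8}
Constraint 4 (V < X) on D(V)={3,4,5} D(X)={6,7,8}: no change
So after constraint 4: D(X) = {6,7,8}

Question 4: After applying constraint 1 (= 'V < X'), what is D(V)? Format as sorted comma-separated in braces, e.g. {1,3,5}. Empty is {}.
Constraint 1 (V < X) on D(V)={3,4,5,6,7,8} D(X)={4,5,6,7,8}: V {3,4,5,6,7,8}->{3,4,5,6,7}
So after constraint 1: D(V) = {3,4,5,6,7}

Answer: {3,4,5,6,7}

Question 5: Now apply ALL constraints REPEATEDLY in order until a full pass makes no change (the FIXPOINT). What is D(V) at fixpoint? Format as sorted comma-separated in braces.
Answer: {3,4,5}

Derivation:
pass 0 (initial): D(V)={3,4,5,6,7,8}
pass 1: V {3,4,5,6,7,8}->{3,4,5}; X {4,5,6,7,8}->{6,7,8}; Y {3,5,6,7,8}->{3,5}
pass 2: no change
Fixpoint after 2 passes: D(V) = {3,4,5}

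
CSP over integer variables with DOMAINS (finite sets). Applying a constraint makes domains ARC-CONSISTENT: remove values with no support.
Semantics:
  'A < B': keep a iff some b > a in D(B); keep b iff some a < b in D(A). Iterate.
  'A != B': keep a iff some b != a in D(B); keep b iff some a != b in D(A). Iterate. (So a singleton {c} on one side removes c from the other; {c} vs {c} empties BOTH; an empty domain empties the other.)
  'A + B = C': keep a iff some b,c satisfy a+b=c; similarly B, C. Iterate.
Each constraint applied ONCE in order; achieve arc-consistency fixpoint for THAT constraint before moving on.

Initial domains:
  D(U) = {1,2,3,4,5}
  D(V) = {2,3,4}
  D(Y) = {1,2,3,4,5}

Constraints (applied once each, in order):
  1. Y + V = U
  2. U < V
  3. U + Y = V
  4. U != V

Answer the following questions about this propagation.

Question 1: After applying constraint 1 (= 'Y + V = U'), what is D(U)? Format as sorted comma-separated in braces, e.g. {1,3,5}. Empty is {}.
Answer: {3,4,5}

Derivation:
Constraint 1 (Y + V = U) on D(Y)={1,2,3,4,5} D(V)={2,3,4} D(U)={1,2,3,4,5}: Y {1,2,3,4,5}->{1,2,3}; U {1,2,3,4,5}->{3,4,5}
So after constraint 1: D(U) = {3,4,5}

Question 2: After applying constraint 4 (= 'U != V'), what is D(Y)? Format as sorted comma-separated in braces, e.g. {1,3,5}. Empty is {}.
Answer: {1}

Derivation:
Constraint 1 (Y + V = U) on D(Y)={1,2,3,4,5} D(V)={2,3,4} D(U)={1,2,3,4,5}: Y {1,2,3,4,5}->{1,2,3}; U {1,2,3,4,5}->{3,4,5}
Constraint 2 (U < V) on D(U)={3,4,5} D(V)={2,3,4}: U {3,4,5}->{3}; V {2,3,4}->{4}
Constraint 3 (U + Y = V) on D(U)={3} D(Y)={1,2,3} D(V)={4}: Y {1,2,3}->{1}
Constraint 4 (U != V) on D(U)={3} D(V)={4}: no change
So after constraint 4: D(Y) = {1}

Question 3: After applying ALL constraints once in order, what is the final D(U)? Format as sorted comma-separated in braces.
Answer: {3}

Derivation:
Constraint 1 (Y + V = U) on D(Y)={1,2,3,4,5} D(V)={2,3,4} D(U)={1,2,3,4,5}: Y {1,2,3,4,5}->{1,2,3}; U {1,2,3,4,5}->{3,4,5}
Constraint 2 (U < V) on D(U)={3,4,5} D(V)={2,3,4}: U {3,4,5}->{3}; V {2,3,4}->{4}
Constraint 3 (U + Y = V) on D(U)={3} D(Y)={1,2,3} D(V)={4}: Y {1,2,3}->{1}
Constraint 4 (U != V) on D(U)={3} D(V)={4}: no change
So after all 4 constraints: D(U) = {3}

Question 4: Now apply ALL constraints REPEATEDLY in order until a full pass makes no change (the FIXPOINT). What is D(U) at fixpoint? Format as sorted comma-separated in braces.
Answer: {}

Derivation:
pass 0 (initial): D(U)={1,2,3,4,5}
pass 1: U {1,2,3,4,5}->{3}; V {2,3,4}->{4}; Y {1,2,3,4,5}->{1}
pass 2: U {3}->{}; V {4}->{}; Y {1}->{}
pass 3: no change
Fixpoint after 3 passes: D(U) = {}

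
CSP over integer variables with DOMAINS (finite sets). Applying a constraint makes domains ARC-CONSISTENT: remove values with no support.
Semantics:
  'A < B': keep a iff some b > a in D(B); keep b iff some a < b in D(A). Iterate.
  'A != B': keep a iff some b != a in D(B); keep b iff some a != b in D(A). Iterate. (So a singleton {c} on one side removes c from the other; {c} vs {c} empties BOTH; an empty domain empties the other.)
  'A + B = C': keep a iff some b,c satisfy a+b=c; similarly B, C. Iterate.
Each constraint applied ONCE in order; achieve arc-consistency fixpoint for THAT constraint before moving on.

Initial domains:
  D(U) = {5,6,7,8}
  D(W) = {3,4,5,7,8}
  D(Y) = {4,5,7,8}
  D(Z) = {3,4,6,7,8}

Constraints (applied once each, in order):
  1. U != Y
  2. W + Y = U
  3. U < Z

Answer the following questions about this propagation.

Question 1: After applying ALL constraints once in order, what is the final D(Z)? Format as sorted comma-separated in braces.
Constraint 1 (U != Y) on D(U)={5,6,7,8} D(Y)={4,5,7,8}: no change
Constraint 2 (W + Y = U) on D(W)={3,4,5,7,8} D(Y)={4,5,7,8} D(U)={5,6,7,8}: W {3,4,5,7,8}->{3,4}; Y {4,5,7,8}->{4,5}; U {5,6,7,8}->{7,8}
Constraint 3 (U < Z) on D(U)={7,8} D(Z)={3,4,6,7,8}: U {7,8}->{7}; Z {3,4,6,7,8}->{8}
So after all 3 constraints: D(Z) = {8}

Answer: {8}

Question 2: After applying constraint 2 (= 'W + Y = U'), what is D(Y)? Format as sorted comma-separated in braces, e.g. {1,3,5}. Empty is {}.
Answer: {4,5}

Derivation:
Constraint 1 (U != Y) on D(U)={5,6,7,8} D(Y)={4,5,7,8}: no change
Constraint 2 (W + Y = U) on D(W)={3,4,5,7,8} D(Y)={4,5,7,8} D(U)={5,6,7,8}: W {3,4,5,7,8}->{3,4}; Y {4,5,7,8}->{4,5}; U {5,6,7,8}->{7,8}
So after constraint 2: D(Y) = {4,5}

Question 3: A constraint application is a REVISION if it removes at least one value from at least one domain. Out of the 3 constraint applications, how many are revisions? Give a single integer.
Constraint 1 (U != Y) on D(U)={5,6,7,8} D(Y)={4,5,7,8}: no change => not a revision
Constraint 2 (W + Y = U) on D(W)={3,4,5,7,8} D(Y)={4,5,7,8} D(U)={5,6,7,8}: W {3,4,5,7,8}->{3,4}; Y {4,5,7,8}->{4,5}; U {5,6,7,8}->{7,8} => REVISION
Constraint 3 (U < Z) on D(U)={7,8} D(Z)={3,4,6,7,8}: U {7,8}->{7}; Z {3,4,6,7,8}->{8} => REVISION
Total revisions = 2

Answer: 2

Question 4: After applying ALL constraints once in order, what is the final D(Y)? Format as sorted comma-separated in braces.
Constraint 1 (U != Y) on D(U)={5,6,7,8} D(Y)={4,5,7,8}: no change
Constraint 2 (W + Y = U) on D(W)={3,4,5,7,8} D(Y)={4,5,7,8} D(U)={5,6,7,8}: W {3,4,5,7,8}->{3,4}; Y {4,5,7,8}->{4,5}; U {5,6,7,8}->{7,8}
Constraint 3 (U < Z) on D(U)={7,8} D(Z)={3,4,6,7,8}: U {7,8}->{7}; Z {3,4,6,7,8}->{8}
So after all 3 constraints: D(Y) = {4,5}

Answer: {4,5}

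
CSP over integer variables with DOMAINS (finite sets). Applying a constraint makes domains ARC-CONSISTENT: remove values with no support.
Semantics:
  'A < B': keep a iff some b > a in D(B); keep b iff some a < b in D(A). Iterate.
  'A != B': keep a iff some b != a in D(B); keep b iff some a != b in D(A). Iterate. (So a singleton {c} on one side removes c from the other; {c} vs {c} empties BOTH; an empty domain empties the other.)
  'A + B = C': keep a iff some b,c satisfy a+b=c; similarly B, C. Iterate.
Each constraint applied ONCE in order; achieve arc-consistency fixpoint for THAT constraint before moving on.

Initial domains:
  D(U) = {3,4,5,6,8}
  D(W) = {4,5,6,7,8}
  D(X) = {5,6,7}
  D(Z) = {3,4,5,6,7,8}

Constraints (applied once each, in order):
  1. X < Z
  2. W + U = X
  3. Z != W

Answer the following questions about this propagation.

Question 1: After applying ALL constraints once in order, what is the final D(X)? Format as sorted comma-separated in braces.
Constraint 1 (X < Z) on D(X)={5,6,7} D(Z)={3,4,5,6,7,8}: Z {3,4,5,6,7,8}->{6,7,8}
Constraint 2 (W + U = X) on D(W)={4,5,6,7,8} D(U)={3,4,5,6,8} D(X)={5,6,7}: W {4,5,6,7,8}->{4}; U {3,4,5,6,8}->{3}; X {5,6,7}->{7}
Constraint 3 (Z != W) on D(Z)={6,7,8} D(W)={4}: no change
So after all 3 constraints: D(X) = {7}

Answer: {7}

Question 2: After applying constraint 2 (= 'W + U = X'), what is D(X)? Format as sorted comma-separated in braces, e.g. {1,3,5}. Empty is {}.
Answer: {7}

Derivation:
Constraint 1 (X < Z) on D(X)={5,6,7} D(Z)={3,4,5,6,7,8}: Z {3,4,5,6,7,8}->{6,7,8}
Constraint 2 (W + U = X) on D(W)={4,5,6,7,8} D(U)={3,4,5,6,8} D(X)={5,6,7}: W {4,5,6,7,8}->{4}; U {3,4,5,6,8}->{3}; X {5,6,7}->{7}
So after constraint 2: D(X) = {7}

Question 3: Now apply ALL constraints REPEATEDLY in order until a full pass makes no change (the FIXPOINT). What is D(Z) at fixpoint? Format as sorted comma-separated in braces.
pass 0 (initial): D(Z)={3,4,5,6,7,8}
pass 1: U {3,4,5,6,8}->{3}; W {4,5,6,7,8}->{4}; X {5,6,7}->{7}; Z {3,4,5,6,7,8}->{6,7,8}
pass 2: Z {6,7,8}->{8}
pass 3: no change
Fixpoint after 3 passes: D(Z) = {8}

Answer: {8}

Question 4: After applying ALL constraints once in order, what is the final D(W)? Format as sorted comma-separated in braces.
Answer: {4}

Derivation:
Constraint 1 (X < Z) on D(X)={5,6,7} D(Z)={3,4,5,6,7,8}: Z {3,4,5,6,7,8}->{6,7,8}
Constraint 2 (W + U = X) on D(W)={4,5,6,7,8} D(U)={3,4,5,6,8} D(X)={5,6,7}: W {4,5,6,7,8}->{4}; U {3,4,5,6,8}->{3}; X {5,6,7}->{7}
Constraint 3 (Z != W) on D(Z)={6,7,8} D(W)={4}: no change
So after all 3 constraints: D(W) = {4}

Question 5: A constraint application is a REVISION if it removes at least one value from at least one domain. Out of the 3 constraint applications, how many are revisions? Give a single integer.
Constraint 1 (X < Z) on D(X)={5,6,7} D(Z)={3,4,5,6,7,8}: Z {3,4,5,6,7,8}->{6,7,8} => REVISION
Constraint 2 (W + U = X) on D(W)={4,5,6,7,8} D(U)={3,4,5,6,8} D(X)={5,6,7}: W {4,5,6,7,8}->{4}; U {3,4,5,6,8}->{3}; X {5,6,7}->{7} => REVISION
Constraint 3 (Z != W) on D(Z)={6,7,8} D(W)={4}: no change => not a revision
Total revisions = 2

Answer: 2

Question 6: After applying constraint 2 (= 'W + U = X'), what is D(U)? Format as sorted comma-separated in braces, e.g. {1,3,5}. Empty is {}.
Constraint 1 (X < Z) on D(X)={5,6,7} D(Z)={3,4,5,6,7,8}: Z {3,4,5,6,7,8}->{6,7,8}
Constraint 2 (W + U = X) on D(W)={4,5,6,7,8} D(U)={3,4,5,6,8} D(X)={5,6,7}: W {4,5,6,7,8}->{4}; U {3,4,5,6,8}->{3}; X {5,6,7}->{7}
So after constraint 2: D(U) = {3}

Answer: {3}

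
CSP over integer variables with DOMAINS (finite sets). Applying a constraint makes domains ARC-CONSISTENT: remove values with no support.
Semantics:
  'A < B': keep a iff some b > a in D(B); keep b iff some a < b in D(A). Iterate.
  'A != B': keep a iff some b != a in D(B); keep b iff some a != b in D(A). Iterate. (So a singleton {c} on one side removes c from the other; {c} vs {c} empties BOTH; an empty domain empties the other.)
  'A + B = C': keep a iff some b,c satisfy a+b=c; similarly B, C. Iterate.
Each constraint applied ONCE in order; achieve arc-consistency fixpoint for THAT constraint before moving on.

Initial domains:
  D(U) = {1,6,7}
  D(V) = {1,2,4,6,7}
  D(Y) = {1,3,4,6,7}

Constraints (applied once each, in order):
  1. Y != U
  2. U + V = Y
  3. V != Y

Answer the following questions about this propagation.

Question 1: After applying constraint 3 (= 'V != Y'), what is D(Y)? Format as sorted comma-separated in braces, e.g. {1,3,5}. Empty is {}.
Constraint 1 (Y != U) on D(Y)={1,3,4,6,7} D(U)={1,6,7}: no change
Constraint 2 (U + V = Y) on D(U)={1,6,7} D(V)={1,2,4,6,7} D(Y)={1,3,4,6,7}: U {1,6,7}->{1,6}; V {1,2,4,6,7}->{1,2,6}; Y {1,3,4,6,7}->{3,7}
Constraint 3 (V != Y) on D(V)={1,2,6} D(Y)={3,7}: no change
So after constraint 3: D(Y) = {3,7}

Answer: {3,7}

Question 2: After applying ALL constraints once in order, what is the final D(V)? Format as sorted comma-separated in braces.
Constraint 1 (Y != U) on D(Y)={1,3,4,6,7} D(U)={1,6,7}: no change
Constraint 2 (U + V = Y) on D(U)={1,6,7} D(V)={1,2,4,6,7} D(Y)={1,3,4,6,7}: U {1,6,7}->{1,6}; V {1,2,4,6,7}->{1,2,6}; Y {1,3,4,6,7}->{3,7}
Constraint 3 (V != Y) on D(V)={1,2,6} D(Y)={3,7}: no change
So after all 3 constraints: D(V) = {1,2,6}

Answer: {1,2,6}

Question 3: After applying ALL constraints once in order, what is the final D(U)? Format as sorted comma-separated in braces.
Answer: {1,6}

Derivation:
Constraint 1 (Y != U) on D(Y)={1,3,4,6,7} D(U)={1,6,7}: no change
Constraint 2 (U + V = Y) on D(U)={1,6,7} D(V)={1,2,4,6,7} D(Y)={1,3,4,6,7}: U {1,6,7}->{1,6}; V {1,2,4,6,7}->{1,2,6}; Y {1,3,4,6,7}->{3,7}
Constraint 3 (V != Y) on D(V)={1,2,6} D(Y)={3,7}: no change
So after all 3 constraints: D(U) = {1,6}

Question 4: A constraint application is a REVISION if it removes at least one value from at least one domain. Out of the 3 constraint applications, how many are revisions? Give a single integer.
Constraint 1 (Y != U) on D(Y)={1,3,4,6,7} D(U)={1,6,7}: no change => not a revision
Constraint 2 (U + V = Y) on D(U)={1,6,7} D(V)={1,2,4,6,7} D(Y)={1,3,4,6,7}: U {1,6,7}->{1,6}; V {1,2,4,6,7}->{1,2,6}; Y {1,3,4,6,7}->{3,7} => REVISION
Constraint 3 (V != Y) on D(V)={1,2,6} D(Y)={3,7}: no change => not a revision
Total revisions = 1

Answer: 1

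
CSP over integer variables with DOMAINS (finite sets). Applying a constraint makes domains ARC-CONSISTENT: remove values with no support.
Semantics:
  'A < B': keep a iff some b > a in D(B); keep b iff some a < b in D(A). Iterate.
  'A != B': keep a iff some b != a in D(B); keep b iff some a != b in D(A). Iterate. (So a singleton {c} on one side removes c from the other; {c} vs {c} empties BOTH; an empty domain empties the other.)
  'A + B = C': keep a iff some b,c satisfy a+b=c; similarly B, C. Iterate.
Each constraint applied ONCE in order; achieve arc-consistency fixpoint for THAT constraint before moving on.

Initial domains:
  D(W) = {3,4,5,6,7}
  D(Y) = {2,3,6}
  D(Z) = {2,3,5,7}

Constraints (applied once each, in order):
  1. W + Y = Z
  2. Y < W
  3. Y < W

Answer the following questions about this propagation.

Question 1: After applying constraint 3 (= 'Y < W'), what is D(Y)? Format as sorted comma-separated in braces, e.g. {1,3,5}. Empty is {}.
Constraint 1 (W + Y = Z) on D(W)={3,4,5,6,7} D(Y)={2,3,6} D(Z)={2,3,5,7}: W {3,4,5,6,7}->{3,4,5}; Y {2,3,6}->{2,3}; Z {2,3,5,7}->{5,7}
Constraint 2 (Y < W) on D(Y)={2,3} D(W)={3,4,5}: no change
Constraint 3 (Y < W) on D(Y)={2,3} D(W)={3,4,5}: no change
So after constraint 3: D(Y) = {2,3}

Answer: {2,3}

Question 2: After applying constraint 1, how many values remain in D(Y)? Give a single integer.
Constraint 1 (W + Y = Z) on D(W)={3,4,5,6,7} D(Y)={2,3,6} D(Z)={2,3,5,7}: W {3,4,5,6,7}->{3,4,5}; Y {2,3,6}->{2,3}; Z {2,3,5,7}->{5,7}
So after constraint 1: D(Y)={2,3}, size = 2

Answer: 2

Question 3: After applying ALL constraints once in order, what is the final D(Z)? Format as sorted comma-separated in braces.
Answer: {5,7}

Derivation:
Constraint 1 (W + Y = Z) on D(W)={3,4,5,6,7} D(Y)={2,3,6} D(Z)={2,3,5,7}: W {3,4,5,6,7}->{3,4,5}; Y {2,3,6}->{2,3}; Z {2,3,5,7}->{5,7}
Constraint 2 (Y < W) on D(Y)={2,3} D(W)={3,4,5}: no change
Constraint 3 (Y < W) on D(Y)={2,3} D(W)={3,4,5}: no change
So after all 3 constraints: D(Z) = {5,7}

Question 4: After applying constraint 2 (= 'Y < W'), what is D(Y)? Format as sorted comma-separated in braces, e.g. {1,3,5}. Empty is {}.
Answer: {2,3}

Derivation:
Constraint 1 (W + Y = Z) on D(W)={3,4,5,6,7} D(Y)={2,3,6} D(Z)={2,3,5,7}: W {3,4,5,6,7}->{3,4,5}; Y {2,3,6}->{2,3}; Z {2,3,5,7}->{5,7}
Constraint 2 (Y < W) on D(Y)={2,3} D(W)={3,4,5}: no change
So after constraint 2: D(Y) = {2,3}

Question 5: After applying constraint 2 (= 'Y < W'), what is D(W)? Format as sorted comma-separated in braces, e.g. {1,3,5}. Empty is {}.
Answer: {3,4,5}

Derivation:
Constraint 1 (W + Y = Z) on D(W)={3,4,5,6,7} D(Y)={2,3,6} D(Z)={2,3,5,7}: W {3,4,5,6,7}->{3,4,5}; Y {2,3,6}->{2,3}; Z {2,3,5,7}->{5,7}
Constraint 2 (Y < W) on D(Y)={2,3} D(W)={3,4,5}: no change
So after constraint 2: D(W) = {3,4,5}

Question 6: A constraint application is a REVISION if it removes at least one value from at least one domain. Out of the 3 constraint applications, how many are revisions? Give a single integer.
Answer: 1

Derivation:
Constraint 1 (W + Y = Z) on D(W)={3,4,5,6,7} D(Y)={2,3,6} D(Z)={2,3,5,7}: W {3,4,5,6,7}->{3,4,5}; Y {2,3,6}->{2,3}; Z {2,3,5,7}->{5,7} => REVISION
Constraint 2 (Y < W) on D(Y)={2,3} D(W)={3,4,5}: no change => not a revision
Constraint 3 (Y < W) on D(Y)={2,3} D(W)={3,4,5}: no change => not a revision
Total revisions = 1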